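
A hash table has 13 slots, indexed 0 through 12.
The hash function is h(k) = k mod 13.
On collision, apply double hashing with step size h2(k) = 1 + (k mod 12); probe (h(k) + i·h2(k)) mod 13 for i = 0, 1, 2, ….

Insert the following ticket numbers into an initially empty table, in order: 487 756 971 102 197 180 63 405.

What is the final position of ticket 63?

487 hashes to 6; slot 6 is free => place at 6.
756 hashes to 2; slot 2 is free => place at 2.
971 hashes to 9; slot 9 is free => place at 9.
102 hashes to 11; slot 11 is free => place at 11.
197 hashes to 2, h2=6; 2 taken => place at 8.
180 hashes to 11, h2=1; 11 taken => place at 12.
63 hashes to 11, h2=4; 11,2,6 taken => place at 10.
405 hashes to 2, h2=10; 2,12,9,6 taken => place at 3.
Table: [., ., 756, 405, ., ., 487, ., 197, 971, 63, 102, 180]

10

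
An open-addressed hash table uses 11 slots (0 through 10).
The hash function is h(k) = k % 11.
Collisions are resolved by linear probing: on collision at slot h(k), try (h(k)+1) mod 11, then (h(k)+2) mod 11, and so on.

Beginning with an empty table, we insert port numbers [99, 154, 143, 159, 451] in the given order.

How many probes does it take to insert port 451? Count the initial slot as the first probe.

99: h=0 -> slot 0
154: h=0, probe 0,1 -> slot 1
143: h=0, probe 0,1,2 -> slot 2
159: h=5 -> slot 5
451: h=0, probe 0,1,2,3 -> slot 3
Table: [99, 154, 143, 451, —, 159, —, —, —, —, —]

4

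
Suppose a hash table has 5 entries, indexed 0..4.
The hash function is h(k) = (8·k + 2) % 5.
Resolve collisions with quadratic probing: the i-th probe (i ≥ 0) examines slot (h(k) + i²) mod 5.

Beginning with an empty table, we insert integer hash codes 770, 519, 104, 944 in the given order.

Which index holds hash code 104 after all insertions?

770 hashes to 2; slot 2 is free => place at 2.
519 hashes to 4; slot 4 is free => place at 4.
104 hashes to 4; 4 taken => place at 0.
944 hashes to 4; 4,0 taken => place at 3.
Table: [104, -, 770, 944, 519]

0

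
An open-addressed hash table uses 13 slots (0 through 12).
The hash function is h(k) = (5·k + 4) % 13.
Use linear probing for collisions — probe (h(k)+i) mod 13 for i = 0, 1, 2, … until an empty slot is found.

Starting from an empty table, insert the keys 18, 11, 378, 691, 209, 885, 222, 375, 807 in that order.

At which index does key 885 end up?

18: h=3 -> slot 3
11: h=7 -> slot 7
378: h=9 -> slot 9
691: h=1 -> slot 1
209: h=9, probe 9,10 -> slot 10
885: h=9, probe 9,10,11 -> slot 11
222: h=9, probe 9,10,11,12 -> slot 12
375: h=7, probe 7,8 -> slot 8
807: h=9, probe 9,10,11,12,0 -> slot 0
Table: [807, 691, —, 18, —, —, —, 11, 375, 378, 209, 885, 222]

11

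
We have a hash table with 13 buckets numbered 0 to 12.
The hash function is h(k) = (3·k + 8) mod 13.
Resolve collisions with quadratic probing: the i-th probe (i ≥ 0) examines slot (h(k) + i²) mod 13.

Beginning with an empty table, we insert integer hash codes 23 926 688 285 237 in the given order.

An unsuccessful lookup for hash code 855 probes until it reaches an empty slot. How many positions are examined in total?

2

23: h=12 → slot 12
926: h=4 → slot 4
688: h=5 → slot 5
285: h=5, probe 5,6 → slot 6
237: h=4, probe 4,5,8 → slot 8
Table: [_, _, _, _, 926, 688, 285, _, 237, _, _, _, 23]
Lookup 855: h=12, probe 12,0 → slot 0 empty, not found.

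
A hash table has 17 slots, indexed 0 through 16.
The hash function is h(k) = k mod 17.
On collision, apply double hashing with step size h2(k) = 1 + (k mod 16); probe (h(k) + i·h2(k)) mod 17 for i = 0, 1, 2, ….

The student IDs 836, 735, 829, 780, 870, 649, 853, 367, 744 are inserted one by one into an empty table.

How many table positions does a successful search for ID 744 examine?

836: h=3 -> slot 3
735: h=4 -> slot 4
829: h=13 -> slot 13
780: h=15 -> slot 15
870: h=3, h2=7, probe 3,10 -> slot 10
649: h=3, h2=10, probe 3,13,6 -> slot 6
853: h=3, h2=6, probe 3,9 -> slot 9
367: h=10, h2=16, probe 10,9,8 -> slot 8
744: h=13, h2=9, probe 13,5 -> slot 5
Table: [_, _, _, 836, 735, 744, 649, _, 367, 853, 870, _, _, 829, _, 780, _]
Lookup 744: h=13, h2=9, probe 13,5 → found at 5.

2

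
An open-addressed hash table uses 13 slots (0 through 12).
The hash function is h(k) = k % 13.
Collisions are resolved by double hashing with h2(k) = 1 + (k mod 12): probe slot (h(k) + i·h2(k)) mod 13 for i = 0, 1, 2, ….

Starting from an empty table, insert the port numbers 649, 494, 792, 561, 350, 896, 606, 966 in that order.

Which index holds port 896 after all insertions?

649: h=12 -> slot 12
494: h=0 -> slot 0
792: h=12, h2=1, probe 12,0,1 -> slot 1
561: h=2 -> slot 2
350: h=12, h2=3, probe 12,2,5 -> slot 5
896: h=12, h2=9, probe 12,8 -> slot 8
606: h=8, h2=7, probe 8,2,9 -> slot 9
966: h=4 -> slot 4
Table: [494, 792, 561, —, 966, 350, —, —, 896, 606, —, —, 649]

8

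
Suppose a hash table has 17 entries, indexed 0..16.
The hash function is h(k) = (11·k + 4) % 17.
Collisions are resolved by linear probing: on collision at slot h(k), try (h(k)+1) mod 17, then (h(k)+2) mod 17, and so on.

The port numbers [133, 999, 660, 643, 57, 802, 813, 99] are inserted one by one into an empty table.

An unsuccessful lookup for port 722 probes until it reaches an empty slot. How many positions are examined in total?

133 hashes to 5; slot 5 is free → place at 5.
999 hashes to 11; slot 11 is free → place at 11.
660 hashes to 5; 5 taken → place at 6.
643 hashes to 5; 5,6 taken → place at 7.
57 hashes to 2; slot 2 is free → place at 2.
802 hashes to 3; slot 3 is free → place at 3.
813 hashes to 5; 5,6,7 taken → place at 8.
99 hashes to 5; 5,6,7,8 taken → place at 9.
Table: [., ., 57, 802, ., 133, 660, 643, 813, 99, ., 999, ., ., ., ., .]
Lookup 722: h=7, probe 7,8,9,10 → slot 10 empty, not found.

4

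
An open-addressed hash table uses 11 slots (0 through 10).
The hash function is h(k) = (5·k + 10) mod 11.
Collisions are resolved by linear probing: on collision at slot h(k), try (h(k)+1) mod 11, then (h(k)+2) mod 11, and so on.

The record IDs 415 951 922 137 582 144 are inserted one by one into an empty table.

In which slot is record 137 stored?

3

Insert 415: h=6, slot 6 empty => index 6.
Insert 951: h=2, slot 2 empty => index 2.
Insert 922: h=0, slot 0 empty => index 0.
Insert 137: h=2, slot 2 occupied => index 3.
Insert 582: h=5, slot 5 empty => index 5.
Insert 144: h=4, slot 4 empty => index 4.
Table: [922, _, 951, 137, 144, 582, 415, _, _, _, _]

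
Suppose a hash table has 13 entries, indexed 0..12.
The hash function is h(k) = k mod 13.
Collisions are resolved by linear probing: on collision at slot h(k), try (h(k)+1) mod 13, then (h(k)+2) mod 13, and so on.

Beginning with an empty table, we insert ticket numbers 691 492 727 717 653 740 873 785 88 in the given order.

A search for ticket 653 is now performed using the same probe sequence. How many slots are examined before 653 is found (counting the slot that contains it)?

2

Insert 691: h=2, slot 2 empty → index 2.
Insert 492: h=11, slot 11 empty → index 11.
Insert 727: h=12, slot 12 empty → index 12.
Insert 717: h=2, slot 2 occupied → index 3.
Insert 653: h=3, slot 3 occupied → index 4.
Insert 740: h=12, slot 12 occupied → index 0.
Insert 873: h=2, slots 2,3,4 occupied → index 5.
Insert 785: h=5, slot 5 occupied → index 6.
Insert 88: h=10, slot 10 empty → index 10.
Table: [740, ∅, 691, 717, 653, 873, 785, ∅, ∅, ∅, 88, 492, 727]
Lookup 653: h=3, probe 3,4 → found at 4.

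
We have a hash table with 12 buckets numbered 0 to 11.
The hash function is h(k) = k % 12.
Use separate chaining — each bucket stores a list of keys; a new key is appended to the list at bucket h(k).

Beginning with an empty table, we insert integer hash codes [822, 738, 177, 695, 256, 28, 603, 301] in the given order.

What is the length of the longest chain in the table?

2

822 -> bucket 6
738 -> bucket 6 (collision)
177 -> bucket 9
695 -> bucket 11
256 -> bucket 4
28 -> bucket 4 (collision)
603 -> bucket 3
301 -> bucket 1
Final buckets:
0: —
1: 301
2: —
3: 603
4: 256 -> 28
5: —
6: 822 -> 738
7: —
8: —
9: 177
10: —
11: 695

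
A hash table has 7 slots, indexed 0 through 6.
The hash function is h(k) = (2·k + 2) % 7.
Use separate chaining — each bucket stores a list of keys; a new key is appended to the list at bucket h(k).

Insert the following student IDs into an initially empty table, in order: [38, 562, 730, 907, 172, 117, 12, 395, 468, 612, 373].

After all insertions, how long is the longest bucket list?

3

38 -> bucket 1
562 -> bucket 6
730 -> bucket 6 (collision)
907 -> bucket 3
172 -> bucket 3 (collision)
117 -> bucket 5
12 -> bucket 5 (collision)
395 -> bucket 1 (collision)
468 -> bucket 0
612 -> bucket 1 (collision)
373 -> bucket 6 (collision)
Final buckets:
0: 468
1: 38 -> 395 -> 612
2: -
3: 907 -> 172
4: -
5: 117 -> 12
6: 562 -> 730 -> 373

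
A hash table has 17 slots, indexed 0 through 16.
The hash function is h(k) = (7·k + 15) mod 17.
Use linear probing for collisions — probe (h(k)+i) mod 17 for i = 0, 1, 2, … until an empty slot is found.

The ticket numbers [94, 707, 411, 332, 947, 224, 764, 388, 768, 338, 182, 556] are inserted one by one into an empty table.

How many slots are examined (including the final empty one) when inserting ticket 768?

3

94 hashes to 10; slot 10 is free -> place at 10.
707 hashes to 0; slot 0 is free -> place at 0.
411 hashes to 2; slot 2 is free -> place at 2.
332 hashes to 10; 10 taken -> place at 11.
947 hashes to 14; slot 14 is free -> place at 14.
224 hashes to 2; 2 taken -> place at 3.
764 hashes to 8; slot 8 is free -> place at 8.
388 hashes to 11; 11 taken -> place at 12.
768 hashes to 2; 2,3 taken -> place at 4.
338 hashes to 1; slot 1 is free -> place at 1.
182 hashes to 14; 14 taken -> place at 15.
556 hashes to 14; 14,15 taken -> place at 16.
Table: [707, 338, 411, 224, 768, —, —, —, 764, —, 94, 332, 388, —, 947, 182, 556]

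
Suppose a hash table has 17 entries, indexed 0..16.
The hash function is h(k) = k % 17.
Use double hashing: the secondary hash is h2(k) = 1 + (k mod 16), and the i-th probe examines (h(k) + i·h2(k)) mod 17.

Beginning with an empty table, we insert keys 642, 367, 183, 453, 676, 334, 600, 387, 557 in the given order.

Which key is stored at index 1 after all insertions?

676

642: h=13 -> slot 13
367: h=10 -> slot 10
183: h=13, h2=8, probe 13,4 -> slot 4
453: h=11 -> slot 11
676: h=13, h2=5, probe 13,1 -> slot 1
334: h=11, h2=15, probe 11,9 -> slot 9
600: h=5 -> slot 5
387: h=13, h2=4, probe 13,0 -> slot 0
557: h=13, h2=14, probe 13,10,7 -> slot 7
Table: [387, 676, ∅, ∅, 183, 600, ∅, 557, ∅, 334, 367, 453, ∅, 642, ∅, ∅, ∅]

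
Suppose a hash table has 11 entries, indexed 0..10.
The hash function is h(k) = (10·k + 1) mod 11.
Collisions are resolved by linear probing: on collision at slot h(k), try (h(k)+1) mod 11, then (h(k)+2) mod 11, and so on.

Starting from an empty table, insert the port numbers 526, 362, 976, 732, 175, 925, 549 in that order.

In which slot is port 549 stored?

Insert 526: h=3, slot 3 empty → index 3.
Insert 362: h=2, slot 2 empty → index 2.
Insert 976: h=4, slot 4 empty → index 4.
Insert 732: h=6, slot 6 empty → index 6.
Insert 175: h=2, slots 2,3,4 occupied → index 5.
Insert 925: h=0, slot 0 empty → index 0.
Insert 549: h=2, slots 2,3,4,5,6 occupied → index 7.
Table: [925, —, 362, 526, 976, 175, 732, 549, —, —, —]

7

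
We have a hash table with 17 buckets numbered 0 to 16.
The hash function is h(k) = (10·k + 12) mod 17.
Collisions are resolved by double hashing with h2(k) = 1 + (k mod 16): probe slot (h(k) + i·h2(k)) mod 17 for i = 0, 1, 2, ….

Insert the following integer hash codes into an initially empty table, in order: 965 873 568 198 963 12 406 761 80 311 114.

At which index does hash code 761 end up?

965 hashes to 6; slot 6 is free -> place at 6.
873 hashes to 4; slot 4 is free -> place at 4.
568 hashes to 14; slot 14 is free -> place at 14.
198 hashes to 3; slot 3 is free -> place at 3.
963 hashes to 3, h2=4; 3 taken -> place at 7.
12 hashes to 13; slot 13 is free -> place at 13.
406 hashes to 9; slot 9 is free -> place at 9.
761 hashes to 6, h2=10; 6 taken -> place at 16.
80 hashes to 13, h2=1; 13,14 taken -> place at 15.
311 hashes to 11; slot 11 is free -> place at 11.
114 hashes to 13, h2=3; 13,16 taken -> place at 2.
Table: [-, -, 114, 198, 873, -, 965, 963, -, 406, -, 311, -, 12, 568, 80, 761]

16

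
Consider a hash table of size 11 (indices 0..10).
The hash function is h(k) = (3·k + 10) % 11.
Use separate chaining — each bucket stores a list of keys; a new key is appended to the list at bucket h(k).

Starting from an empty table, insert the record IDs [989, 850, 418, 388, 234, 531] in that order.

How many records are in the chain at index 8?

4

989 → bucket 7
850 → bucket 8
418 → bucket 10
388 → bucket 8 (collision)
234 → bucket 8 (collision)
531 → bucket 8 (collision)
Final buckets:
0: -
1: -
2: -
3: -
4: -
5: -
6: -
7: 989
8: 850 -> 388 -> 234 -> 531
9: -
10: 418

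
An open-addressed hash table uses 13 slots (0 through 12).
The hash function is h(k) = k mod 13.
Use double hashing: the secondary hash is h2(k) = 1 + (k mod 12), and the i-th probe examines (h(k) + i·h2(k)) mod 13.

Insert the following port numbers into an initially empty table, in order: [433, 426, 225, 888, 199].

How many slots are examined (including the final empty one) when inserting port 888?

433 hashes to 4; slot 4 is free => place at 4.
426 hashes to 10; slot 10 is free => place at 10.
225 hashes to 4, h2=10; 4 taken => place at 1.
888 hashes to 4, h2=1; 4 taken => place at 5.
199 hashes to 4, h2=8; 4 taken => place at 12.
Table: [∅, 225, ∅, ∅, 433, 888, ∅, ∅, ∅, ∅, 426, ∅, 199]

2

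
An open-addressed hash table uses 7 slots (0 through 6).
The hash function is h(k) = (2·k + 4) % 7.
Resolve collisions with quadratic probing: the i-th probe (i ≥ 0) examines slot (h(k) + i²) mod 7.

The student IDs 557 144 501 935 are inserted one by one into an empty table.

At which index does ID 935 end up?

0

Insert 557: h=5, slot 5 empty -> index 5.
Insert 144: h=5, slot 5 occupied -> index 6.
Insert 501: h=5, slots 5,6 occupied -> index 2.
Insert 935: h=5, slots 5,6,2 occupied -> index 0.
Table: [935, ∅, 501, ∅, ∅, 557, 144]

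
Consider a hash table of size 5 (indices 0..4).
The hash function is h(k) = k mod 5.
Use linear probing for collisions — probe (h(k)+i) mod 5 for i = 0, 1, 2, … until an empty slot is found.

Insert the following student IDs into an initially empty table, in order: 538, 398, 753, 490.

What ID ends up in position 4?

398

Insert 538: h=3, slot 3 empty → index 3.
Insert 398: h=3, slot 3 occupied → index 4.
Insert 753: h=3, slots 3,4 occupied → index 0.
Insert 490: h=0, slot 0 occupied → index 1.
Table: [753, 490, -, 538, 398]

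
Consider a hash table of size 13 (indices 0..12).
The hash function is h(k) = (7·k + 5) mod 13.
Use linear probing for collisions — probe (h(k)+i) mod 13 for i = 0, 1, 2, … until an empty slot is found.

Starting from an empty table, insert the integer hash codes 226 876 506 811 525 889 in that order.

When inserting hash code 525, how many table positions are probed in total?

4

Insert 226: h=1, slot 1 empty -> index 1.
Insert 876: h=1, slot 1 occupied -> index 2.
Insert 506: h=11, slot 11 empty -> index 11.
Insert 811: h=1, slots 1,2 occupied -> index 3.
Insert 525: h=1, slots 1,2,3 occupied -> index 4.
Insert 889: h=1, slots 1,2,3,4 occupied -> index 5.
Table: [-, 226, 876, 811, 525, 889, -, -, -, -, -, 506, -]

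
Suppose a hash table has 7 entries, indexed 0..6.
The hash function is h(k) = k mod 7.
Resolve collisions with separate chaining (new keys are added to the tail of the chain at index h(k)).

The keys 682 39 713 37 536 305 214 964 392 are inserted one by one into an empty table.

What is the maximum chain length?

Insert 682: h=3, bucket 3 empty -> new chain.
Insert 39: h=4, bucket 4 empty -> new chain.
Insert 713: h=6, bucket 6 empty -> new chain.
Insert 37: h=2, bucket 2 empty -> new chain.
Insert 536: h=4, bucket 4 nonempty -> append to chain.
Insert 305: h=4, bucket 4 nonempty -> append to chain.
Insert 214: h=4, bucket 4 nonempty -> append to chain.
Insert 964: h=5, bucket 5 empty -> new chain.
Insert 392: h=0, bucket 0 empty -> new chain.
Final buckets:
0: 392
1: .
2: 37
3: 682
4: 39 -> 536 -> 305 -> 214
5: 964
6: 713

4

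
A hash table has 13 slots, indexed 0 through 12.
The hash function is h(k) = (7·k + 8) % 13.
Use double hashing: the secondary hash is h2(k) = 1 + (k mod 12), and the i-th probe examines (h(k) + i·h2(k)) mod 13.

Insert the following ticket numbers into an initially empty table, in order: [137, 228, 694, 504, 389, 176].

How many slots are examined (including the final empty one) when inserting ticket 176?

Insert 137: h=5, slot 5 empty → index 5.
Insert 228: h=5, h2=1, slot 5 occupied → index 6.
Insert 694: h=4, slot 4 empty → index 4.
Insert 504: h=0, slot 0 empty → index 0.
Insert 389: h=1, slot 1 empty → index 1.
Insert 176: h=5, h2=9, slots 5,1 occupied → index 10.
Table: [504, 389, —, —, 694, 137, 228, —, —, —, 176, —, —]

3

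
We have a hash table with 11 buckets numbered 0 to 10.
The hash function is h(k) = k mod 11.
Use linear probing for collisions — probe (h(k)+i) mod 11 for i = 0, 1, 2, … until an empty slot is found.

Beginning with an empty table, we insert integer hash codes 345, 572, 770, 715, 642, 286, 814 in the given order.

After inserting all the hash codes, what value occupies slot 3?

286

Insert 345: h=4, slot 4 empty → index 4.
Insert 572: h=0, slot 0 empty → index 0.
Insert 770: h=0, slot 0 occupied → index 1.
Insert 715: h=0, slots 0,1 occupied → index 2.
Insert 642: h=4, slot 4 occupied → index 5.
Insert 286: h=0, slots 0,1,2 occupied → index 3.
Insert 814: h=0, slots 0,1,2,3,4,5 occupied → index 6.
Table: [572, 770, 715, 286, 345, 642, 814, ., ., ., .]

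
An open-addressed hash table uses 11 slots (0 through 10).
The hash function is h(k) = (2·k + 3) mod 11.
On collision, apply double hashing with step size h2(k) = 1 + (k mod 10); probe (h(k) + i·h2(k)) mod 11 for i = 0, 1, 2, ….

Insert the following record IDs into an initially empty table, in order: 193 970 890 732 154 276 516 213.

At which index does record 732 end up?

193: h=4 → slot 4
970: h=7 → slot 7
890: h=1 → slot 1
732: h=4, h2=3, probe 4,7,10 → slot 10
154: h=3 → slot 3
276: h=5 → slot 5
516: h=1, h2=7, probe 1,8 → slot 8
213: h=0 → slot 0
Table: [213, 890, —, 154, 193, 276, —, 970, 516, —, 732]

10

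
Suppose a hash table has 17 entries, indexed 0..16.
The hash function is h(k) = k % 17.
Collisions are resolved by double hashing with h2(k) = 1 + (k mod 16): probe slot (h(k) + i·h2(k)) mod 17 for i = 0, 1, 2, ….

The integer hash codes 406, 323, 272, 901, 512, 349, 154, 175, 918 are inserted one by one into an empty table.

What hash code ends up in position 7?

406 hashes to 15; slot 15 is free => place at 15.
323 hashes to 0; slot 0 is free => place at 0.
272 hashes to 0, h2=1; 0 taken => place at 1.
901 hashes to 0, h2=6; 0 taken => place at 6.
512 hashes to 2; slot 2 is free => place at 2.
349 hashes to 9; slot 9 is free => place at 9.
154 hashes to 1, h2=11; 1 taken => place at 12.
175 hashes to 5; slot 5 is free => place at 5.
918 hashes to 0, h2=7; 0 taken => place at 7.
Table: [323, 272, 512, ., ., 175, 901, 918, ., 349, ., ., 154, ., ., 406, .]

918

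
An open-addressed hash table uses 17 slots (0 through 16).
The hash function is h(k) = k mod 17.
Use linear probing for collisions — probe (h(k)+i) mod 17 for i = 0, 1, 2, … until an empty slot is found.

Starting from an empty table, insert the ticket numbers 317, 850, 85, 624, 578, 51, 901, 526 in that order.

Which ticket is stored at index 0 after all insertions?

317 hashes to 11; slot 11 is free => place at 11.
850 hashes to 0; slot 0 is free => place at 0.
85 hashes to 0; 0 taken => place at 1.
624 hashes to 12; slot 12 is free => place at 12.
578 hashes to 0; 0,1 taken => place at 2.
51 hashes to 0; 0,1,2 taken => place at 3.
901 hashes to 0; 0,1,2,3 taken => place at 4.
526 hashes to 16; slot 16 is free => place at 16.
Table: [850, 85, 578, 51, 901, -, -, -, -, -, -, 317, 624, -, -, -, 526]

850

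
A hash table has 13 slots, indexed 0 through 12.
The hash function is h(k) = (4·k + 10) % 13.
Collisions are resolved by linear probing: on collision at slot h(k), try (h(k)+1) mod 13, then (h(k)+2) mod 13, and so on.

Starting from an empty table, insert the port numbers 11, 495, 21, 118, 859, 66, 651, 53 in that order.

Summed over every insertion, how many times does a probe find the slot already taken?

11 hashes to 2; slot 2 is free => place at 2.
495 hashes to 1; slot 1 is free => place at 1.
21 hashes to 3; slot 3 is free => place at 3.
118 hashes to 1; 1,2,3 taken => place at 4.
859 hashes to 1; 1,2,3,4 taken => place at 5.
66 hashes to 1; 1,2,3,4,5 taken => place at 6.
651 hashes to 1; 1,2,3,4,5,6 taken => place at 7.
53 hashes to 1; 1,2,3,4,5,6,7 taken => place at 8.
Table: [-, 495, 11, 21, 118, 859, 66, 651, 53, -, -, -, -]

25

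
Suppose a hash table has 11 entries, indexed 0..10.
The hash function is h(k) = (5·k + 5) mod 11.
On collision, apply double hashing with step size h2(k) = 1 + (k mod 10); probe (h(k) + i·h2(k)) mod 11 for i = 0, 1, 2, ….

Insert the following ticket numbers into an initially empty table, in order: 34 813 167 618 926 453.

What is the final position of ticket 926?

Insert 34: h=10, slot 10 empty => index 10.
Insert 813: h=0, slot 0 empty => index 0.
Insert 167: h=4, slot 4 empty => index 4.
Insert 618: h=4, h2=9, slot 4 occupied => index 2.
Insert 926: h=4, h2=7, slots 4,0 occupied => index 7.
Insert 453: h=4, h2=4, slot 4 occupied => index 8.
Table: [813, —, 618, —, 167, —, —, 926, 453, —, 34]

7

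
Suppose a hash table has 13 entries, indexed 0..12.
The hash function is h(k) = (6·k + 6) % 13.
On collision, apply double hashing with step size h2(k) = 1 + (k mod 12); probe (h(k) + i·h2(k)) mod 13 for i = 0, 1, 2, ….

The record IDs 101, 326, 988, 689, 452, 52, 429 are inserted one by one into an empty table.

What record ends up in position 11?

52

101 hashes to 1; slot 1 is free => place at 1.
326 hashes to 12; slot 12 is free => place at 12.
988 hashes to 6; slot 6 is free => place at 6.
689 hashes to 6, h2=6; 6,12 taken => place at 5.
452 hashes to 1, h2=9; 1 taken => place at 10.
52 hashes to 6, h2=5; 6 taken => place at 11.
429 hashes to 6, h2=10; 6 taken => place at 3.
Table: [—, 101, —, 429, —, 689, 988, —, —, —, 452, 52, 326]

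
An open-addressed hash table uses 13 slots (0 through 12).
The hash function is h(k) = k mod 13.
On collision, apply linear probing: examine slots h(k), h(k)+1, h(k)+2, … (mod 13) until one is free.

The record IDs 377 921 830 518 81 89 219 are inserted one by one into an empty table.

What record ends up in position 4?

219

377 hashes to 0; slot 0 is free => place at 0.
921 hashes to 11; slot 11 is free => place at 11.
830 hashes to 11; 11 taken => place at 12.
518 hashes to 11; 11,12,0 taken => place at 1.
81 hashes to 3; slot 3 is free => place at 3.
89 hashes to 11; 11,12,0,1 taken => place at 2.
219 hashes to 11; 11,12,0,1,2,3 taken => place at 4.
Table: [377, 518, 89, 81, 219, ∅, ∅, ∅, ∅, ∅, ∅, 921, 830]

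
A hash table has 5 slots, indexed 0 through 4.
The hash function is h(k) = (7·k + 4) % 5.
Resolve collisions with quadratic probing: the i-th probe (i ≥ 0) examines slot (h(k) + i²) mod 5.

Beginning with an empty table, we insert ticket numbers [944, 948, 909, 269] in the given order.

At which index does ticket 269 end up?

1

Insert 944: h=2, slot 2 empty → index 2.
Insert 948: h=0, slot 0 empty → index 0.
Insert 909: h=2, slot 2 occupied → index 3.
Insert 269: h=2, slots 2,3 occupied → index 1.
Table: [948, 269, 944, 909, -]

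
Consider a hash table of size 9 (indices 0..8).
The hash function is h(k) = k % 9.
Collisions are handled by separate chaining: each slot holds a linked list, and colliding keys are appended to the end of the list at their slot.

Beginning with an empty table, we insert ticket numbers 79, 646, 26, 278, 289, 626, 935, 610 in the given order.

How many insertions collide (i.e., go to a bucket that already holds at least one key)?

79 → bucket 7
646 → bucket 7 (collision)
26 → bucket 8
278 → bucket 8 (collision)
289 → bucket 1
626 → bucket 5
935 → bucket 8 (collision)
610 → bucket 7 (collision)
Final buckets:
0: ∅
1: 289
2: ∅
3: ∅
4: ∅
5: 626
6: ∅
7: 79 -> 646 -> 610
8: 26 -> 278 -> 935

4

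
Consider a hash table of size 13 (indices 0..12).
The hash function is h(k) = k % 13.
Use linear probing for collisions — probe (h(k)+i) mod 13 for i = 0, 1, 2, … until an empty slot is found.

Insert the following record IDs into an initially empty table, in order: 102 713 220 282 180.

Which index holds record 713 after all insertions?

12

102: h=11 -> slot 11
713: h=11, probe 11,12 -> slot 12
220: h=12, probe 12,0 -> slot 0
282: h=9 -> slot 9
180: h=11, probe 11,12,0,1 -> slot 1
Table: [220, 180, _, _, _, _, _, _, _, 282, _, 102, 713]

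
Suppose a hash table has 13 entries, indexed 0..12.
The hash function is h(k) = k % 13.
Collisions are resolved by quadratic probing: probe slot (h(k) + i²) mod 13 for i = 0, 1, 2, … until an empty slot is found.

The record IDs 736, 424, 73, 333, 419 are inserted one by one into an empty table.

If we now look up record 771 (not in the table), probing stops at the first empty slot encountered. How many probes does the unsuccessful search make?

2

736: h=8 → slot 8
424: h=8, probe 8,9 → slot 9
73: h=8, probe 8,9,12 → slot 12
333: h=8, probe 8,9,12,4 → slot 4
419: h=3 → slot 3
Table: [., ., ., 419, 333, ., ., ., 736, 424, ., ., 73]
Lookup 771: h=4, probe 4,5 → slot 5 empty, not found.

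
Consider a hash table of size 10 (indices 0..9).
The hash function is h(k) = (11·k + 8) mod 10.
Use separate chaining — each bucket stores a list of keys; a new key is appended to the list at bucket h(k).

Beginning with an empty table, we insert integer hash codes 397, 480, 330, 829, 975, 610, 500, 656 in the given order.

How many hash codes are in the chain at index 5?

Insert 397: h=5, bucket 5 empty -> new chain.
Insert 480: h=8, bucket 8 empty -> new chain.
Insert 330: h=8, bucket 8 nonempty -> append to chain.
Insert 829: h=7, bucket 7 empty -> new chain.
Insert 975: h=3, bucket 3 empty -> new chain.
Insert 610: h=8, bucket 8 nonempty -> append to chain.
Insert 500: h=8, bucket 8 nonempty -> append to chain.
Insert 656: h=4, bucket 4 empty -> new chain.
Final buckets:
0: ∅
1: ∅
2: ∅
3: 975
4: 656
5: 397
6: ∅
7: 829
8: 480 -> 330 -> 610 -> 500
9: ∅

1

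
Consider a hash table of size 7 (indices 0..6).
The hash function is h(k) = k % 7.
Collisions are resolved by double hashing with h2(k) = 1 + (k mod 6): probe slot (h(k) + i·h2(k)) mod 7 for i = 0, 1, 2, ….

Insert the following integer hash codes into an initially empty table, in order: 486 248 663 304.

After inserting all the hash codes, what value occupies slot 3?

486

Insert 486: h=3, slot 3 empty → index 3.
Insert 248: h=3, h2=3, slot 3 occupied → index 6.
Insert 663: h=5, slot 5 empty → index 5.
Insert 304: h=3, h2=5, slot 3 occupied → index 1.
Table: [—, 304, —, 486, —, 663, 248]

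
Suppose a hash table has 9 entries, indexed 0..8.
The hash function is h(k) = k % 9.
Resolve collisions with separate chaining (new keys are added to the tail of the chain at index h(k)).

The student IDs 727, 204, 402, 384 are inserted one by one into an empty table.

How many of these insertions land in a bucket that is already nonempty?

Insert 727: h=7, bucket 7 empty → new chain.
Insert 204: h=6, bucket 6 empty → new chain.
Insert 402: h=6, bucket 6 nonempty → append to chain.
Insert 384: h=6, bucket 6 nonempty → append to chain.
Final buckets:
0: .
1: .
2: .
3: .
4: .
5: .
6: 204 -> 402 -> 384
7: 727
8: .

2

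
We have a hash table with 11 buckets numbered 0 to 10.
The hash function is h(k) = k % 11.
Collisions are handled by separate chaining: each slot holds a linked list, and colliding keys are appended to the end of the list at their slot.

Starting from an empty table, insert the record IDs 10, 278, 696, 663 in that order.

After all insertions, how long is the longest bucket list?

Insert 10: h=10, bucket 10 empty -> new chain.
Insert 278: h=3, bucket 3 empty -> new chain.
Insert 696: h=3, bucket 3 nonempty -> append to chain.
Insert 663: h=3, bucket 3 nonempty -> append to chain.
Final buckets:
0: —
1: —
2: —
3: 278 -> 696 -> 663
4: —
5: —
6: —
7: —
8: —
9: —
10: 10

3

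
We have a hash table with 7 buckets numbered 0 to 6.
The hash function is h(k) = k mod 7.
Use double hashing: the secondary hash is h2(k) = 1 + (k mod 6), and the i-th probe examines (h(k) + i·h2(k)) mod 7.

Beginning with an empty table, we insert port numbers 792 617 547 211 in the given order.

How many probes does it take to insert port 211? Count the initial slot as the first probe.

3

792 hashes to 1; slot 1 is free -> place at 1.
617 hashes to 1, h2=6; 1 taken -> place at 0.
547 hashes to 1, h2=2; 1 taken -> place at 3.
211 hashes to 1, h2=2; 1,3 taken -> place at 5.
Table: [617, 792, _, 547, _, 211, _]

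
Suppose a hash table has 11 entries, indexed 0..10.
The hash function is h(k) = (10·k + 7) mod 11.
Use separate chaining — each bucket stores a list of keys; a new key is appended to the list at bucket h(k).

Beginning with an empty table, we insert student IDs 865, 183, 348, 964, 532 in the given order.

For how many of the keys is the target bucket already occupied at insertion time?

3

865 → bucket 0
183 → bucket 0 (collision)
348 → bucket 0 (collision)
964 → bucket 0 (collision)
532 → bucket 3
Final buckets:
0: 865 -> 183 -> 348 -> 964
1: -
2: -
3: 532
4: -
5: -
6: -
7: -
8: -
9: -
10: -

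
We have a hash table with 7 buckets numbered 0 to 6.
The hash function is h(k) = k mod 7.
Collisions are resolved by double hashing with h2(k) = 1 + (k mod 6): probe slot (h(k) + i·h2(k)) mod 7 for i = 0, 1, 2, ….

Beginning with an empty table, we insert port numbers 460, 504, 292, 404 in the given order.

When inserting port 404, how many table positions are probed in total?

460 hashes to 5; slot 5 is free → place at 5.
504 hashes to 0; slot 0 is free → place at 0.
292 hashes to 5, h2=5; 5 taken → place at 3.
404 hashes to 5, h2=3; 5 taken → place at 1.
Table: [504, 404, _, 292, _, 460, _]

2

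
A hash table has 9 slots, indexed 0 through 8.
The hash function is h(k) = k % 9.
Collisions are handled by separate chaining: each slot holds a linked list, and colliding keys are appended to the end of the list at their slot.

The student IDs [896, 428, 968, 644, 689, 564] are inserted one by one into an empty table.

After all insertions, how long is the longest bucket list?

5

Insert 896: h=5, bucket 5 empty -> new chain.
Insert 428: h=5, bucket 5 nonempty -> append to chain.
Insert 968: h=5, bucket 5 nonempty -> append to chain.
Insert 644: h=5, bucket 5 nonempty -> append to chain.
Insert 689: h=5, bucket 5 nonempty -> append to chain.
Insert 564: h=6, bucket 6 empty -> new chain.
Final buckets:
0: .
1: .
2: .
3: .
4: .
5: 896 -> 428 -> 968 -> 644 -> 689
6: 564
7: .
8: .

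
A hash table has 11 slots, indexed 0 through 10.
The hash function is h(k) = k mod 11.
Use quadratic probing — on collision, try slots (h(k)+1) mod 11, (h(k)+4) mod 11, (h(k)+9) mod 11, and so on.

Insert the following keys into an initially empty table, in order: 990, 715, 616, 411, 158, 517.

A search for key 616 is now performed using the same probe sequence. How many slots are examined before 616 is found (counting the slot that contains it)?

990: h=0 => slot 0
715: h=0, probe 0,1 => slot 1
616: h=0, probe 0,1,4 => slot 4
411: h=4, probe 4,5 => slot 5
158: h=4, probe 4,5,8 => slot 8
517: h=0, probe 0,1,4,9 => slot 9
Table: [990, 715, -, -, 616, 411, -, -, 158, 517, -]
Lookup 616: h=0, probe 0,1,4 → found at 4.

3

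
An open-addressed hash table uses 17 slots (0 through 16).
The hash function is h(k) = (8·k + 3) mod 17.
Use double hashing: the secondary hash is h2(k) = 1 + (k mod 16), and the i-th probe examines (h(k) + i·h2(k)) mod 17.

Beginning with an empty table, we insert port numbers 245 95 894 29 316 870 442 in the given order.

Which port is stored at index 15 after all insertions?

95

245: h=8 => slot 8
95: h=15 => slot 15
894: h=15, h2=15, probe 15,13 => slot 13
29: h=14 => slot 14
316: h=15, h2=13, probe 15,11 => slot 11
870: h=10 => slot 10
442: h=3 => slot 3
Table: [-, -, -, 442, -, -, -, -, 245, -, 870, 316, -, 894, 29, 95, -]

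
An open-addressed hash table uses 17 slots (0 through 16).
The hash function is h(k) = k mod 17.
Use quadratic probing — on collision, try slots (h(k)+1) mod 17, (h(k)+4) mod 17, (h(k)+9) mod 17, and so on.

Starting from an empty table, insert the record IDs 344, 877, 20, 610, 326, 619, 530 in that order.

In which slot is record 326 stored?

Insert 344: h=4, slot 4 empty => index 4.
Insert 877: h=10, slot 10 empty => index 10.
Insert 20: h=3, slot 3 empty => index 3.
Insert 610: h=15, slot 15 empty => index 15.
Insert 326: h=3, slots 3,4 occupied => index 7.
Insert 619: h=7, slot 7 occupied => index 8.
Insert 530: h=3, slots 3,4,7 occupied => index 12.
Table: [-, -, -, 20, 344, -, -, 326, 619, -, 877, -, 530, -, -, 610, -]

7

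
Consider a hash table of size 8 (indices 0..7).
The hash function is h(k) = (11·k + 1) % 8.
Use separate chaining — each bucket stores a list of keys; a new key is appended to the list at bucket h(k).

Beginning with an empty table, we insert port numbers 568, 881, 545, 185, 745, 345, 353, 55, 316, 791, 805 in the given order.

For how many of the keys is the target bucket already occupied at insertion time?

6

568 -> bucket 1
881 -> bucket 4
545 -> bucket 4 (collision)
185 -> bucket 4 (collision)
745 -> bucket 4 (collision)
345 -> bucket 4 (collision)
353 -> bucket 4 (collision)
55 -> bucket 6
316 -> bucket 5
791 -> bucket 6 (collision)
805 -> bucket 0
Final buckets:
0: 805
1: 568
2: ∅
3: ∅
4: 881 -> 545 -> 185 -> 745 -> 345 -> 353
5: 316
6: 55 -> 791
7: ∅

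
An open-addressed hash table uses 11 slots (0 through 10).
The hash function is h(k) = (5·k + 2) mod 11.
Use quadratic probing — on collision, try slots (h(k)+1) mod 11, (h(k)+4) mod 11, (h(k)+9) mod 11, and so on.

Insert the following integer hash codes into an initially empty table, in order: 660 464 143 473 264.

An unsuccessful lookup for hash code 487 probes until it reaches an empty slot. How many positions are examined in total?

660 hashes to 2; slot 2 is free -> place at 2.
464 hashes to 1; slot 1 is free -> place at 1.
143 hashes to 2; 2 taken -> place at 3.
473 hashes to 2; 2,3 taken -> place at 6.
264 hashes to 2; 2,3,6 taken -> place at 0.
Table: [264, 464, 660, 143, _, _, 473, _, _, _, _]
Lookup 487: h=6, probe 6,7 → slot 7 empty, not found.

2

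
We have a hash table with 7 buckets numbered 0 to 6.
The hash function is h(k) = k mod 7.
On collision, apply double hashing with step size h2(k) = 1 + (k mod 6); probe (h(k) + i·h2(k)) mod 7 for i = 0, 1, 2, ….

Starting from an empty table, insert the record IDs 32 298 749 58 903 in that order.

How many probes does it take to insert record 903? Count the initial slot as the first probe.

Insert 32: h=4, slot 4 empty → index 4.
Insert 298: h=4, h2=5, slot 4 occupied → index 2.
Insert 749: h=0, slot 0 empty → index 0.
Insert 58: h=2, h2=5, slots 2,0 occupied → index 5.
Insert 903: h=0, h2=4, slots 0,4 occupied → index 1.
Table: [749, 903, 298, -, 32, 58, -]

3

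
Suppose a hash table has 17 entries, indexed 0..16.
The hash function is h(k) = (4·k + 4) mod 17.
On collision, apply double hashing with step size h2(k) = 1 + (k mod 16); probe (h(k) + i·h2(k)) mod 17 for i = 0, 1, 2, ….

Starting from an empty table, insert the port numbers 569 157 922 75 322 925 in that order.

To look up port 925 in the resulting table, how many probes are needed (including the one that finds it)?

2

Insert 569: h=2, slot 2 empty => index 2.
Insert 157: h=3, slot 3 empty => index 3.
Insert 922: h=3, h2=11, slot 3 occupied => index 14.
Insert 75: h=15, slot 15 empty => index 15.
Insert 322: h=0, slot 0 empty => index 0.
Insert 925: h=15, h2=14, slot 15 occupied => index 12.
Table: [322, _, 569, 157, _, _, _, _, _, _, _, _, 925, _, 922, 75, _]
Lookup 925: h=15, h2=14, probe 15,12 → found at 12.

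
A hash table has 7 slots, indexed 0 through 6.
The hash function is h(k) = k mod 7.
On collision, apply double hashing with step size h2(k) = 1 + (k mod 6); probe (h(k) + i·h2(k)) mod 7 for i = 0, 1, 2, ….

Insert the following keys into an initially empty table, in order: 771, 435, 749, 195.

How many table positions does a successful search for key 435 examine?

771: h=1 -> slot 1
435: h=1, h2=4, probe 1,5 -> slot 5
749: h=0 -> slot 0
195: h=6 -> slot 6
Table: [749, 771, _, _, _, 435, 195]
Lookup 435: h=1, h2=4, probe 1,5 → found at 5.

2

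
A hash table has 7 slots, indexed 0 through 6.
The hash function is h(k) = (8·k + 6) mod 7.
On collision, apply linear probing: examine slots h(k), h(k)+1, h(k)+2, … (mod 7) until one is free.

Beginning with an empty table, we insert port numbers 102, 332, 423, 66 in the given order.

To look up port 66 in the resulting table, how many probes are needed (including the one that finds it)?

4

102 hashes to 3; slot 3 is free → place at 3.
332 hashes to 2; slot 2 is free → place at 2.
423 hashes to 2; 2,3 taken → place at 4.
66 hashes to 2; 2,3,4 taken → place at 5.
Table: [_, _, 332, 102, 423, 66, _]
Lookup 66: h=2, probe 2,3,4,5 → found at 5.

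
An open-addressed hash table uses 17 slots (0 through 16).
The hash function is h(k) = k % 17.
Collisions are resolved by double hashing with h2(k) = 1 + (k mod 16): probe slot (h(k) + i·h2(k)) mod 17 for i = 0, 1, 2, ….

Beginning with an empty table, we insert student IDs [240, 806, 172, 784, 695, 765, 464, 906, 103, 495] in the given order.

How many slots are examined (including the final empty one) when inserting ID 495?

240 hashes to 2; slot 2 is free => place at 2.
806 hashes to 7; slot 7 is free => place at 7.
172 hashes to 2, h2=13; 2 taken => place at 15.
784 hashes to 2, h2=1; 2 taken => place at 3.
695 hashes to 15, h2=8; 15 taken => place at 6.
765 hashes to 0; slot 0 is free => place at 0.
464 hashes to 5; slot 5 is free => place at 5.
906 hashes to 5, h2=11; 5 taken => place at 16.
103 hashes to 1; slot 1 is free => place at 1.
495 hashes to 2, h2=16; 2,1,0,16,15 taken => place at 14.
Table: [765, 103, 240, 784, ., 464, 695, 806, ., ., ., ., ., ., 495, 172, 906]

6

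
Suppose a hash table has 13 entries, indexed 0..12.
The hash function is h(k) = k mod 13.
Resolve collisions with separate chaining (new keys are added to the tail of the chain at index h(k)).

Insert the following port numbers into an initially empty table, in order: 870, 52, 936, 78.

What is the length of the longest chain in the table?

3

870 -> bucket 12
52 -> bucket 0
936 -> bucket 0 (collision)
78 -> bucket 0 (collision)
Final buckets:
0: 52 -> 936 -> 78
1: .
2: .
3: .
4: .
5: .
6: .
7: .
8: .
9: .
10: .
11: .
12: 870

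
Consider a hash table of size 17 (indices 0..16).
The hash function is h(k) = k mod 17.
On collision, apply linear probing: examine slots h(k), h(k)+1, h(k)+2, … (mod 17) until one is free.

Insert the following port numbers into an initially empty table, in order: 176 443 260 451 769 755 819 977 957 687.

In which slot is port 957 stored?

10

Insert 176: h=6, slot 6 empty => index 6.
Insert 443: h=1, slot 1 empty => index 1.
Insert 260: h=5, slot 5 empty => index 5.
Insert 451: h=9, slot 9 empty => index 9.
Insert 769: h=4, slot 4 empty => index 4.
Insert 755: h=7, slot 7 empty => index 7.
Insert 819: h=3, slot 3 empty => index 3.
Insert 977: h=8, slot 8 empty => index 8.
Insert 957: h=5, slots 5,6,7,8,9 occupied => index 10.
Insert 687: h=7, slots 7,8,9,10 occupied => index 11.
Table: [., 443, ., 819, 769, 260, 176, 755, 977, 451, 957, 687, ., ., ., ., .]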